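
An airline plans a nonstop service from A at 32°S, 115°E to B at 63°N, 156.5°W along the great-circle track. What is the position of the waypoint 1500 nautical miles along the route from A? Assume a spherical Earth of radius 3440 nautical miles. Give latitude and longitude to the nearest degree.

From cos δ = sin φ₁ sin φ₂ + cos φ₁ cos φ₂ cos Δλ, the central angle is δ ≈ 2.051 rad (117.5°). The total great-circle distance is δ·R ≈ 2.051 × 3440 ≈ 7056 nmi, so the target fraction is f = 1500/7056 ≈ 0.213.
Interpolate at f ≈ 0.213 with slerp weights a = sin((1−f)δ)/sin δ ≈ 1.126, b = sin(fδ)/sin δ ≈ 0.476.
p = a·p₁ + b·p₂ ≈ (-0.602, 0.780, -0.173); φ = arcsin(p_z) ≈ -9.94°, λ = atan2(p_y, p_x) ≈ 127.68°.

≈ 10°S, 128°E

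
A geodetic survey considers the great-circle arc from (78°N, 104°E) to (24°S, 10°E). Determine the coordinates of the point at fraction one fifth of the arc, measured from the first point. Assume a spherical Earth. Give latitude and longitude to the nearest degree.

The haversine formula gives a central angle δ ≈ 1.994 rad (114.3°) between the endpoints.
Interpolate at f = 1/5 with slerp weights a = sin((1−f)δ)/sin δ ≈ 1.097, b = sin(fδ)/sin δ ≈ 0.426.
p = a·p₁ + b·p₂ ≈ (0.328, 0.289, 0.899); φ = arcsin(p_z) ≈ 64.08°, λ = atan2(p_y, p_x) ≈ 41.35°.

≈ (64°N, 41°E)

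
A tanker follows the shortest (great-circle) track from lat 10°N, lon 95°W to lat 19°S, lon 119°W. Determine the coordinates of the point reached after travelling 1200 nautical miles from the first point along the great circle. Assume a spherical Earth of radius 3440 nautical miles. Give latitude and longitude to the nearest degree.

≈ lat 6°S, lon 108°W

Write both endpoints as unit vectors p₁, p₂ with components (cos φ cos λ, cos φ sin λ, sin φ).
The central angle between the endpoints is δ = arccos(p₁·p₂) ≈ 0.653 rad (37.4°). The total great-circle distance is δ·R ≈ 0.653 × 3440 ≈ 2247 nmi, so the target fraction is f = 1200/2247 ≈ 0.534.
Interpolate at f ≈ 0.534 with slerp weights a = sin((1−f)δ)/sin δ ≈ 0.493, b = sin(fδ)/sin δ ≈ 0.562.
p = a·p₁ + b·p₂ ≈ (-0.300, -0.949, -0.097); φ = arcsin(p_z) ≈ -5.59°, λ = atan2(p_y, p_x) ≈ -107.55°.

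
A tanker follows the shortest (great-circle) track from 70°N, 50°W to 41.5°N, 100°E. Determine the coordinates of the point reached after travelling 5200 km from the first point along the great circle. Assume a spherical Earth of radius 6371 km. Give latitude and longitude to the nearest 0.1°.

Write both endpoints as unit vectors p₁, p₂ with components (cos φ cos λ, cos φ sin λ, sin φ).
The central angle between the endpoints is δ = arccos(p₁·p₂) ≈ 1.158 rad (66.4°). The total great-circle distance is δ·R ≈ 1.158 × 6371 ≈ 7380 km, so the target fraction is f = 5200/7380 ≈ 0.705.
Interpolate at f ≈ 0.705 with slerp weights a = sin((1−f)δ)/sin δ ≈ 0.366, b = sin(fδ)/sin δ ≈ 0.795.
p = a·p₁ + b·p₂ ≈ (-0.023, 0.491, 0.871); φ = arcsin(p_z) ≈ 60.59°, λ = atan2(p_y, p_x) ≈ 92.67°.

≈ 60.6°N, 92.7°E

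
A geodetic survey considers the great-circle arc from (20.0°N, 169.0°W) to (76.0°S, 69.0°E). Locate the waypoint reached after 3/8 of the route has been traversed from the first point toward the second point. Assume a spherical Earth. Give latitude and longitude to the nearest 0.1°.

≈ (22.7°S, 178.9°W)

Convert each endpoint to a unit vector on the sphere (x = cos φ cos λ, y = cos φ sin λ, z = sin φ).
The central angle between the endpoints is δ = arccos(p₁·p₂) ≈ 2.040 rad (116.9°).
Interpolate at f = 3/8 with slerp weights a = sin((1−f)δ)/sin δ ≈ 1.073, b = sin(fδ)/sin δ ≈ 0.777.
p = a·p₁ + b·p₂ ≈ (-0.922, -0.017, -0.387); φ = arcsin(p_z) ≈ -22.75°, λ = atan2(p_y, p_x) ≈ -178.95°.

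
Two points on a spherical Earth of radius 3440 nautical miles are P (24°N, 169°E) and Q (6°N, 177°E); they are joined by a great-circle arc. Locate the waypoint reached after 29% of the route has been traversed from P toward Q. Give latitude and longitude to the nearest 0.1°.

Write both endpoints as unit vectors p₁, p₂ with components (cos φ cos λ, cos φ sin λ, sin φ).
The central angle between the endpoints is δ = arccos(p₁·p₂) ≈ 0.342 rad (19.6°).
Interpolate at f = 0.29 with slerp weights a = sin((1−f)δ)/sin δ ≈ 0.717, b = sin(fδ)/sin δ ≈ 0.295.
p = a·p₁ + b·p₂ ≈ (-0.936, 0.140, 0.322); φ = arcsin(p_z) ≈ 18.81°, λ = atan2(p_y, p_x) ≈ 171.47°.

≈ (18.8°N, 171.5°E)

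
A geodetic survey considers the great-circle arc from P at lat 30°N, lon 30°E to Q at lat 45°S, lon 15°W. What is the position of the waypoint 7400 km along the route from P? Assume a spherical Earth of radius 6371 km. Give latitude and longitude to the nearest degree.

≈ lat 29°S, lon 2°W

Convert each endpoint to a unit vector on the sphere (x = cos φ cos λ, y = cos φ sin λ, z = sin φ).
The central angle between the endpoints is δ = arccos(p₁·p₂) ≈ 1.491 rad (85.4°). The total great-circle distance is δ·R ≈ 1.491 × 6371 ≈ 9501 km, so the target fraction is f = 7400/9501 ≈ 0.779.
Interpolate at f ≈ 0.779 with slerp weights a = sin((1−f)δ)/sin δ ≈ 0.325, b = sin(fδ)/sin δ ≈ 0.920.
p = a·p₁ + b·p₂ ≈ (0.872, -0.028, -0.488); φ = arcsin(p_z) ≈ -29.23°, λ = atan2(p_y, p_x) ≈ -1.82°.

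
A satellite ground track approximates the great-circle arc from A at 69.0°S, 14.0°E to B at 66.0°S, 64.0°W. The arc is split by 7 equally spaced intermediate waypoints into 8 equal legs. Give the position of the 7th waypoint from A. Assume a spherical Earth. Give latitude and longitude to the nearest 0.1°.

From cos δ = sin φ₁ sin φ₂ + cos φ₁ cos φ₂ cos Δλ, the central angle is δ ≈ 0.488 rad (28.0°).
Interpolate at f = 7/8 with slerp weights a = sin((1−f)δ)/sin δ ≈ 0.130, b = sin(fδ)/sin δ ≈ 0.883.
p = a·p₁ + b·p₂ ≈ (0.203, -0.312, -0.928); φ = arcsin(p_z) ≈ -68.18°, λ = atan2(p_y, p_x) ≈ -56.96°.

≈ 68.2°S, 57.0°W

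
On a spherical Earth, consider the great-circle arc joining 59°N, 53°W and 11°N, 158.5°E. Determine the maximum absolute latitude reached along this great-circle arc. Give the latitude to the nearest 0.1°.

≈ 74.1°N

The great circle lies in the plane with unit normal n̂ = (p₁ × p₂)/|p₁ × p₂|.
Here n̂_z ≈ -0.274; the vertex latitude is φ_max = arccos|n̂_z| ≈ 74.1°.
Check via Clairaut: cos φ_max = |cos φ₁| · sin C = cos(59.0°)·sin(32.2°) ≈ 0.274, again giving ≈ 74.1°.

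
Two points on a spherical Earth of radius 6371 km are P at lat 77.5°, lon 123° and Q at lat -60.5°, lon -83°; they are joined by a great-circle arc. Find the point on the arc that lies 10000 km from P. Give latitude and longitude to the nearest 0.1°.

≈ lat 9.4°, lon -99.2°

Write both endpoints as unit vectors p₁, p₂ with components (cos φ cos λ, cos φ sin λ, sin φ).
The central angle between the endpoints is δ = arccos(p₁·p₂) ≈ 2.810 rad (161.0°). The total great-circle distance is δ·R ≈ 2.810 × 6371 ≈ 17902 km, so the target fraction is f = 10000/17902 ≈ 0.559.
Interpolate at f ≈ 0.559 with slerp weights a = sin((1−f)δ)/sin δ ≈ 2.905, b = sin(fδ)/sin δ ≈ 3.072.
p = a·p₁ + b·p₂ ≈ (-0.158, -0.974, 0.163); φ = arcsin(p_z) ≈ 9.39°, λ = atan2(p_y, p_x) ≈ -99.23°.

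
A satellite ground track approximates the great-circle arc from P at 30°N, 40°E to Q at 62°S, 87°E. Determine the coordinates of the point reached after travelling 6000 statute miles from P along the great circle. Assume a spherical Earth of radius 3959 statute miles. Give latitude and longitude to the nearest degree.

Convert each endpoint to a unit vector on the sphere (x = cos φ cos λ, y = cos φ sin λ, z = sin φ).
The central angle between the endpoints is δ = arccos(p₁·p₂) ≈ 1.736 rad (99.5°). The total great-circle distance is δ·R ≈ 1.736 × 3959 ≈ 6872 mi, so the target fraction is f = 6000/6872 ≈ 0.873.
Interpolate at f ≈ 0.873 with slerp weights a = sin((1−f)δ)/sin δ ≈ 0.221, b = sin(fδ)/sin δ ≈ 1.012.
p = a·p₁ + b·p₂ ≈ (0.172, 0.598, -0.783); φ = arcsin(p_z) ≈ -51.54°, λ = atan2(p_y, p_x) ≈ 73.97°.

≈ 52°S, 74°E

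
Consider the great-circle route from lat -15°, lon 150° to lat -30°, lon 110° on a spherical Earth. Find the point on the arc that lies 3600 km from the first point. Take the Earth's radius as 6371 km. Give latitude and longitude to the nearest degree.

≈ lat -28°, lon 118°

The haversine formula gives a central angle δ ≈ 0.692 rad (39.6°) between the endpoints. The total great-circle distance is δ·R ≈ 0.692 × 6371 ≈ 4406 km, so the target fraction is f = 3600/4406 ≈ 0.817.
Interpolate at f ≈ 0.817 with slerp weights a = sin((1−f)δ)/sin δ ≈ 0.198, b = sin(fδ)/sin δ ≈ 0.840.
p = a·p₁ + b·p₂ ≈ (-0.414, 0.779, -0.471); φ = arcsin(p_z) ≈ -28.10°, λ = atan2(p_y, p_x) ≈ 118.01°.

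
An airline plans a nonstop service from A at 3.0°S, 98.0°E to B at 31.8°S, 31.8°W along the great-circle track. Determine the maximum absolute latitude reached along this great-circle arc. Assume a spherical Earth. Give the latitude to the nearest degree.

≈ 40°S

The great circle lies in the plane with unit normal n̂ = (p₁ × p₂)/|p₁ × p₂|.
Here n̂_z ≈ -0.761; the vertex latitude is φ_max = arccos|n̂_z| ≈ 40.4°.
Check via Clairaut: cos φ_max = |cos φ₁| · sin C = cos(3.0°)·sin(130.3°) ≈ 0.761, again giving ≈ 40.4°.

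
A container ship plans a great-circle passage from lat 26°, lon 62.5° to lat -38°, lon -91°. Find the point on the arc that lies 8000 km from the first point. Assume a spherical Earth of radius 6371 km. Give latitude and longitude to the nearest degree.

Write both endpoints as unit vectors p₁, p₂ with components (cos φ cos λ, cos φ sin λ, sin φ).
The central angle between the endpoints is δ = arccos(p₁·p₂) ≈ 2.699 rad (154.7°). The total great-circle distance is δ·R ≈ 2.699 × 6371 ≈ 17197 km, so the target fraction is f = 8000/17197 ≈ 0.465.
Interpolate at f ≈ 0.465 with slerp weights a = sin((1−f)δ)/sin δ ≈ 2.317, b = sin(fδ)/sin δ ≈ 2.221.
p = a·p₁ + b·p₂ ≈ (0.931, 0.097, -0.352); φ = arcsin(p_z) ≈ -20.59°, λ = atan2(p_y, p_x) ≈ 5.97°.

≈ lat -21°, lon 6°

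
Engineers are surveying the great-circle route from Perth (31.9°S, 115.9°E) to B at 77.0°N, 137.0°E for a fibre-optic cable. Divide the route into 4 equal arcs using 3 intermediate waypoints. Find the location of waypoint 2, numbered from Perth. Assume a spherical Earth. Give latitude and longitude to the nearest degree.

≈ 23°N, 120°E

Convert each endpoint to a unit vector on the sphere (x = cos φ cos λ, y = cos φ sin λ, z = sin φ).
The central angle between the endpoints is δ = arccos(p₁·p₂) ≈ 1.914 rad (109.7°).
Interpolate at f = 2/4 with slerp weights a = sin((1−f)δ)/sin δ ≈ 0.868, b = sin(fδ)/sin δ ≈ 0.868.
p = a·p₁ + b·p₂ ≈ (-0.465, 0.796, 0.387); φ = arcsin(p_z) ≈ 22.78°, λ = atan2(p_y, p_x) ≈ 120.27°.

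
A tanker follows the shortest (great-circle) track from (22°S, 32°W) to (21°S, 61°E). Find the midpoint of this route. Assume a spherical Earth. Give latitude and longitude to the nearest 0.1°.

Convert each endpoint to a unit vector on the sphere (x = cos φ cos λ, y = cos φ sin λ, z = sin φ).
The central angle between the endpoints is δ = arccos(p₁·p₂) ≈ 1.482 rad (84.9°).
Interpolate at f = 1/2 with slerp weights a = sin((1−f)δ)/sin δ ≈ 0.678, b = sin(fδ)/sin δ ≈ 0.678.
p = a·p₁ + b·p₂ ≈ (0.839, 0.220, -0.497); φ = arcsin(p_z) ≈ -29.78°, λ = atan2(p_y, p_x) ≈ 14.71°.

≈ (29.8°S, 14.7°E)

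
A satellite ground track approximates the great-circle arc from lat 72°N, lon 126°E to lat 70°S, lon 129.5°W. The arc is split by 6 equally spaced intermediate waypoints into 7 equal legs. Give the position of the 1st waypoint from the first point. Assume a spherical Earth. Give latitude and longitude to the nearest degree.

From cos δ = sin φ₁ sin φ₂ + cos φ₁ cos φ₂ cos Δλ, the central angle is δ ≈ 2.739 rad (156.9°).
Interpolate at f = 1/7 with slerp weights a = sin((1−f)δ)/sin δ ≈ 1.821, b = sin(fδ)/sin δ ≈ 0.974.
p = a·p₁ + b·p₂ ≈ (-0.543, 0.198, 0.816); φ = arcsin(p_z) ≈ 54.71°, λ = atan2(p_y, p_x) ≈ 159.94°.

≈ lat 55°N, lon 160°E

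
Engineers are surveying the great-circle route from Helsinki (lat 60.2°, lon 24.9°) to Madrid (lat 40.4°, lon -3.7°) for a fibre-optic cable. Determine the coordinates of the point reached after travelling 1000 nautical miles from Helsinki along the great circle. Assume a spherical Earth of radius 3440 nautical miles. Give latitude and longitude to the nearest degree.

The haversine formula gives a central angle δ ≈ 0.463 rad (26.5°) between the endpoints. The total great-circle distance is δ·R ≈ 0.463 × 3440 ≈ 1593 nmi, so the target fraction is f = 1000/1593 ≈ 0.628.
Interpolate at f ≈ 0.628 with slerp weights a = sin((1−f)δ)/sin δ ≈ 0.384, b = sin(fδ)/sin δ ≈ 0.642.
p = a·p₁ + b·p₂ ≈ (0.661, 0.049, 0.749); φ = arcsin(p_z) ≈ 48.51°, λ = atan2(p_y, p_x) ≈ 4.22°.

≈ lat 49°, lon 4°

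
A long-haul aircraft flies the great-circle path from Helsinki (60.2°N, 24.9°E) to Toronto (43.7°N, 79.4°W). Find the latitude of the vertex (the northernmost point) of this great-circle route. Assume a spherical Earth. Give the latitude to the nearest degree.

≈ 66°N

The great circle lies in the plane with unit normal n̂ = (p₁ × p₂)/|p₁ × p₂|.
Here n̂_z ≈ -0.405; the vertex latitude is φ_max = arccos|n̂_z| ≈ 66.1°.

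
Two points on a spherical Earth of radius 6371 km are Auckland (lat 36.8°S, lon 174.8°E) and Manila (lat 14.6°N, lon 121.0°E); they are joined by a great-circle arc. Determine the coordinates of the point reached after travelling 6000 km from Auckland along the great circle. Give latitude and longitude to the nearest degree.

From cos δ = sin φ₁ sin φ₂ + cos φ₁ cos φ₂ cos Δλ, the central angle is δ ≈ 1.259 rad (72.1°). The total great-circle distance is δ·R ≈ 1.259 × 6371 ≈ 8022 km, so the target fraction is f = 6000/8022 ≈ 0.748.
Interpolate at f ≈ 0.748 with slerp weights a = sin((1−f)δ)/sin δ ≈ 0.328, b = sin(fδ)/sin δ ≈ 0.850.
p = a·p₁ + b·p₂ ≈ (-0.685, 0.728, 0.018); φ = arcsin(p_z) ≈ 1.02°, λ = atan2(p_y, p_x) ≈ 133.23°.

≈ lat 1°N, lon 133°E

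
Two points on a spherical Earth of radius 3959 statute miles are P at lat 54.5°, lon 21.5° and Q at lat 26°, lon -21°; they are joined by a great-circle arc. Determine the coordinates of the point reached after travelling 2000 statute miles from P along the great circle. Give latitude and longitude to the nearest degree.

The haversine formula gives a central angle δ ≈ 0.735 rad (42.1°) between the endpoints. The total great-circle distance is δ·R ≈ 0.735 × 3959 ≈ 2911 mi, so the target fraction is f = 2000/2911 ≈ 0.687.
Interpolate at f ≈ 0.687 with slerp weights a = sin((1−f)δ)/sin δ ≈ 0.340, b = sin(fδ)/sin δ ≈ 0.722.
p = a·p₁ + b·p₂ ≈ (0.789, -0.160, 0.593); φ = arcsin(p_z) ≈ 36.37°, λ = atan2(p_y, p_x) ≈ -11.47°.

≈ lat 36°, lon -11°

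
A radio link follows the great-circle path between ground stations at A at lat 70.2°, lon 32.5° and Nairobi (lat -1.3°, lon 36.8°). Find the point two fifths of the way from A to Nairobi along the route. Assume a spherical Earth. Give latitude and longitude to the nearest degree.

≈ lat 42°, lon 35°

Convert each endpoint to a unit vector on the sphere (x = cos φ cos λ, y = cos φ sin λ, z = sin φ).
The central angle between the endpoints is δ = arccos(p₁·p₂) ≈ 1.249 rad (71.6°).
Interpolate at f = 2/5 with slerp weights a = sin((1−f)δ)/sin δ ≈ 0.718, b = sin(fδ)/sin δ ≈ 0.505.
p = a·p₁ + b·p₂ ≈ (0.609, 0.433, 0.664); φ = arcsin(p_z) ≈ 41.62°, λ = atan2(p_y, p_x) ≈ 35.40°.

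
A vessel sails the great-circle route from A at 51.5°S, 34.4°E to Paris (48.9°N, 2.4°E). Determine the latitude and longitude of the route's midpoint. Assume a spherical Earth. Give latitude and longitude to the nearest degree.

From cos δ = sin φ₁ sin φ₂ + cos φ₁ cos φ₂ cos Δλ, the central angle is δ ≈ 1.816 rad (104.0°).
Interpolate at f = 1/2 with slerp weights a = sin((1−f)δ)/sin δ ≈ 0.813, b = sin(fδ)/sin δ ≈ 0.813.
p = a·p₁ + b·p₂ ≈ (0.951, 0.308, -0.024); φ = arcsin(p_z) ≈ -1.35°, λ = atan2(p_y, p_x) ≈ 17.95°.

≈ 1°S, 18°E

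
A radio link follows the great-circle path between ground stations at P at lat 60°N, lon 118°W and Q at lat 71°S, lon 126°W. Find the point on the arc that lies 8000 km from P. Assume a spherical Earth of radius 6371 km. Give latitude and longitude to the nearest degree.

≈ lat 12°S, lon 121°W

Write both endpoints as unit vectors p₁, p₂ with components (cos φ cos λ, cos φ sin λ, sin φ).
The central angle between the endpoints is δ = arccos(p₁·p₂) ≈ 2.288 rad (131.1°). The total great-circle distance is δ·R ≈ 2.288 × 6371 ≈ 14580 km, so the target fraction is f = 8000/14580 ≈ 0.549.
Interpolate at f ≈ 0.549 with slerp weights a = sin((1−f)δ)/sin δ ≈ 1.140, b = sin(fδ)/sin δ ≈ 1.262.
p = a·p₁ + b·p₂ ≈ (-0.509, -0.836, -0.206); φ = arcsin(p_z) ≈ -11.90°, λ = atan2(p_y, p_x) ≈ -121.35°.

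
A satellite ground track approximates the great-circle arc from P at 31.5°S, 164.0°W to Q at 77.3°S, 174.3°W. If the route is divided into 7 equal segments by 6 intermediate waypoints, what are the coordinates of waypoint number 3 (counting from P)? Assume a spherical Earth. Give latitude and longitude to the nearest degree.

Write both endpoints as unit vectors p₁, p₂ with components (cos φ cos λ, cos φ sin λ, sin φ).
The central angle between the endpoints is δ = arccos(p₁·p₂) ≈ 0.804 rad (46.0°).
Interpolate at f = 3/7 with slerp weights a = sin((1−f)δ)/sin δ ≈ 0.616, b = sin(fδ)/sin δ ≈ 0.469.
p = a·p₁ + b·p₂ ≈ (-0.607, -0.155, -0.779); φ = arcsin(p_z) ≈ -51.19°, λ = atan2(p_y, p_x) ≈ -165.69°.

≈ 51°S, 166°W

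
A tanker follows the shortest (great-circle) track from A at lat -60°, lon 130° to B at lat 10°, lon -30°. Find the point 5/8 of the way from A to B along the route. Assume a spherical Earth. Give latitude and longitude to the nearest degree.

The haversine formula gives a central angle δ ≈ 2.231 rad (127.8°) between the endpoints.
Interpolate at f = 5/8 with slerp weights a = sin((1−f)δ)/sin δ ≈ 0.940, b = sin(fδ)/sin δ ≈ 1.246.
p = a·p₁ + b·p₂ ≈ (0.761, -0.254, -0.597); φ = arcsin(p_z) ≈ -36.68°, λ = atan2(p_y, p_x) ≈ -18.44°.

≈ lat -37°, lon -18°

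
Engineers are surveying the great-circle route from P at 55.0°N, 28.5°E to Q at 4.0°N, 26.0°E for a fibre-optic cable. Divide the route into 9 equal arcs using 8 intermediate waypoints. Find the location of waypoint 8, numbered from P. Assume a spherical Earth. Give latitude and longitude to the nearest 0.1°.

≈ 9.7°N, 26.2°E

Convert each endpoint to a unit vector on the sphere (x = cos φ cos λ, y = cos φ sin λ, z = sin φ).
The central angle between the endpoints is δ = arccos(p₁·p₂) ≈ 0.891 rad (51.0°).
Interpolate at f = 8/9 with slerp weights a = sin((1−f)δ)/sin δ ≈ 0.127, b = sin(fδ)/sin δ ≈ 0.915.
p = a·p₁ + b·p₂ ≈ (0.885, 0.435, 0.168); φ = arcsin(p_z) ≈ 9.67°, λ = atan2(p_y, p_x) ≈ 26.18°.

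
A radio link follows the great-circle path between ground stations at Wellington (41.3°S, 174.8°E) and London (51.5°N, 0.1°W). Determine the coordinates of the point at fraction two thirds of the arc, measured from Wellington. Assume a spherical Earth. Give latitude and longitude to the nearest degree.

Convert each endpoint to a unit vector on the sphere (x = cos φ cos λ, y = cos φ sin λ, z = sin φ).
The central angle between the endpoints is δ = arccos(p₁·p₂) ≈ 2.953 rad (169.2°).
Interpolate at f = 2/3 with slerp weights a = sin((1−f)δ)/sin δ ≈ 4.452, b = sin(fδ)/sin δ ≈ 4.927.
p = a·p₁ + b·p₂ ≈ (-0.264, 0.298, 0.917); φ = arcsin(p_z) ≈ 66.55°, λ = atan2(p_y, p_x) ≈ 131.55°.

≈ (67°N, 132°E)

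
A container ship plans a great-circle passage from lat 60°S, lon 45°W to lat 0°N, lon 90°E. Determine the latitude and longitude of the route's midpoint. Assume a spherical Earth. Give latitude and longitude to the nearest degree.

≈ lat 50°S, lon 61°E

Convert each endpoint to a unit vector on the sphere (x = cos φ cos λ, y = cos φ sin λ, z = sin φ).
The central angle between the endpoints is δ = arccos(p₁·p₂) ≈ 1.932 rad (110.7°).
Interpolate at f = 1/2 with slerp weights a = sin((1−f)δ)/sin δ ≈ 0.879, b = sin(fδ)/sin δ ≈ 0.879.
p = a·p₁ + b·p₂ ≈ (0.311, 0.569, -0.762); φ = arcsin(p_z) ≈ -49.61°, λ = atan2(p_y, p_x) ≈ 61.32°.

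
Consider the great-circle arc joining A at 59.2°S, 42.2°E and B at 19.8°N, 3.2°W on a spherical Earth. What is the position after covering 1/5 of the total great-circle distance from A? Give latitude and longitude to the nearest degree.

Convert each endpoint to a unit vector on the sphere (x = cos φ cos λ, y = cos φ sin λ, z = sin φ).
The central angle between the endpoints is δ = arccos(p₁·p₂) ≈ 1.523 rad (87.3°).
Interpolate at f = 1/5 with slerp weights a = sin((1−f)δ)/sin δ ≈ 0.940, b = sin(fδ)/sin δ ≈ 0.300.
p = a·p₁ + b·p₂ ≈ (0.639, 0.307, -0.705); φ = arcsin(p_z) ≈ -44.87°, λ = atan2(p_y, p_x) ≈ 25.71°.

≈ 45°S, 26°E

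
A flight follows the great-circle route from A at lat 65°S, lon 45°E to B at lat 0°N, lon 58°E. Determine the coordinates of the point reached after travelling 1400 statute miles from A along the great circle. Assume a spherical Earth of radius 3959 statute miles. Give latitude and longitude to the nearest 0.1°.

Write both endpoints as unit vectors p₁, p₂ with components (cos φ cos λ, cos φ sin λ, sin φ).
The central angle between the endpoints is δ = arccos(p₁·p₂) ≈ 1.146 rad (65.7°). The total great-circle distance is δ·R ≈ 1.146 × 3959 ≈ 4539 mi, so the target fraction is f = 1400/4539 ≈ 0.308.
Interpolate at f ≈ 0.308 with slerp weights a = sin((1−f)δ)/sin δ ≈ 0.782, b = sin(fδ)/sin δ ≈ 0.380.
p = a·p₁ + b·p₂ ≈ (0.435, 0.556, -0.708); φ = arcsin(p_z) ≈ -45.11°, λ = atan2(p_y, p_x) ≈ 51.96°.

≈ lat 45.1°S, lon 52.0°E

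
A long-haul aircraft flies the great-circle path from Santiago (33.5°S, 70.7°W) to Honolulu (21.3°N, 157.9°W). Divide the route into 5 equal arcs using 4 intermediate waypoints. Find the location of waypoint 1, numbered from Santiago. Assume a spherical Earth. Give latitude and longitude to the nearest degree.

≈ 25°S, 91°W

From cos δ = sin φ₁ sin φ₂ + cos φ₁ cos φ₂ cos Δλ, the central angle is δ ≈ 1.734 rad (99.4°).
Interpolate at f = 1/5 with slerp weights a = sin((1−f)δ)/sin δ ≈ 0.996, b = sin(fδ)/sin δ ≈ 0.344.
p = a·p₁ + b·p₂ ≈ (-0.023, -0.905, -0.425); φ = arcsin(p_z) ≈ -25.14°, λ = atan2(p_y, p_x) ≈ -91.44°.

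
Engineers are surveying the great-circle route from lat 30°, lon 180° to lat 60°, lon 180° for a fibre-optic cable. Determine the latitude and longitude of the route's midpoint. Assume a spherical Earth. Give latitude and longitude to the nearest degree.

The haversine formula gives a central angle δ ≈ 0.524 rad (30.0°) between the endpoints.
Interpolate at f = 1/2 with slerp weights a = sin((1−f)δ)/sin δ ≈ 0.518, b = sin(fδ)/sin δ ≈ 0.518.
p = a·p₁ + b·p₂ ≈ (-0.707, 0.000, 0.707); φ = arcsin(p_z) ≈ 45.00°, λ = atan2(p_y, p_x) ≈ 180.00°.

≈ lat 45°, lon 180°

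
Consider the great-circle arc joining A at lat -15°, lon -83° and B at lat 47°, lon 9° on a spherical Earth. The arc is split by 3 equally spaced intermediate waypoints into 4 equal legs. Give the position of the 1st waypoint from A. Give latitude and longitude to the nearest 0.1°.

≈ lat 3.7°, lon -65.4°

The haversine formula gives a central angle δ ≈ 1.785 rad (102.3°) between the endpoints.
Interpolate at f = 1/4 with slerp weights a = sin((1−f)δ)/sin δ ≈ 0.996, b = sin(fδ)/sin δ ≈ 0.442.
p = a·p₁ + b·p₂ ≈ (0.415, -0.908, 0.065); φ = arcsin(p_z) ≈ 3.74°, λ = atan2(p_y, p_x) ≈ -65.45°.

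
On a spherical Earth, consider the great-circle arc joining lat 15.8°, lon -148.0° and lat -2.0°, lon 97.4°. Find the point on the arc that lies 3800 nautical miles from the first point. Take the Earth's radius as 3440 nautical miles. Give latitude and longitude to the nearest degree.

The haversine formula gives a central angle δ ≈ 1.993 rad (114.2°) between the endpoints. The total great-circle distance is δ·R ≈ 1.993 × 3440 ≈ 6856 nmi, so the target fraction is f = 3800/6856 ≈ 0.554.
Interpolate at f ≈ 0.554 with slerp weights a = sin((1−f)δ)/sin δ ≈ 0.851, b = sin(fδ)/sin δ ≈ 0.979.
p = a·p₁ + b·p₂ ≈ (-0.820, 0.537, 0.197); φ = arcsin(p_z) ≈ 11.39°, λ = atan2(p_y, p_x) ≈ 146.80°.

≈ lat 11°, lon 147°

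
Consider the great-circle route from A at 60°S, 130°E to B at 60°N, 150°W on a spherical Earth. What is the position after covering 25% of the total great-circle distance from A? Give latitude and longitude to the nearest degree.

Convert each endpoint to a unit vector on the sphere (x = cos φ cos λ, y = cos φ sin λ, z = sin φ).
The central angle between the endpoints is δ = arccos(p₁·p₂) ≈ 2.355 rad (135.0°).
Interpolate at f = 0.25 with slerp weights a = sin((1−f)δ)/sin δ ≈ 1.386, b = sin(fδ)/sin δ ≈ 0.785.
p = a·p₁ + b·p₂ ≈ (-0.785, 0.335, -0.521); φ = arcsin(p_z) ≈ -31.38°, λ = atan2(p_y, p_x) ≈ 156.92°.

≈ 31°S, 157°E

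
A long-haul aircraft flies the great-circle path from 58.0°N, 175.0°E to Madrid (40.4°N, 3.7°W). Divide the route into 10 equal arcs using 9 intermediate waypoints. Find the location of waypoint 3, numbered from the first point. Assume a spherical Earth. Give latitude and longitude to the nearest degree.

≈ 82°N, 172°E

Convert each endpoint to a unit vector on the sphere (x = cos φ cos λ, y = cos φ sin λ, z = sin φ).
The central angle between the endpoints is δ = arccos(p₁·p₂) ≈ 1.424 rad (81.6°).
Interpolate at f = 3/10 with slerp weights a = sin((1−f)δ)/sin δ ≈ 0.849, b = sin(fδ)/sin δ ≈ 0.419.
p = a·p₁ + b·p₂ ≈ (-0.130, 0.019, 0.991); φ = arcsin(p_z) ≈ 82.46°, λ = atan2(p_y, p_x) ≈ 171.84°.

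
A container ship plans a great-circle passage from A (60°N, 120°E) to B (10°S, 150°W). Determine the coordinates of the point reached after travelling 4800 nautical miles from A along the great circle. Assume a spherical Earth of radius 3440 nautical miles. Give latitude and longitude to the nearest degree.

≈ (6°N, 159°W)

Write both endpoints as unit vectors p₁, p₂ with components (cos φ cos λ, cos φ sin λ, sin φ).
The central angle between the endpoints is δ = arccos(p₁·p₂) ≈ 1.722 rad (98.6°). The total great-circle distance is δ·R ≈ 1.722 × 3440 ≈ 5923 nmi, so the target fraction is f = 4800/5923 ≈ 0.810.
Interpolate at f ≈ 0.810 with slerp weights a = sin((1−f)δ)/sin δ ≈ 0.324, b = sin(fδ)/sin δ ≈ 0.996.
p = a·p₁ + b·p₂ ≈ (-0.931, -0.350, 0.108); φ = arcsin(p_z) ≈ 6.20°, λ = atan2(p_y, p_x) ≈ -159.39°.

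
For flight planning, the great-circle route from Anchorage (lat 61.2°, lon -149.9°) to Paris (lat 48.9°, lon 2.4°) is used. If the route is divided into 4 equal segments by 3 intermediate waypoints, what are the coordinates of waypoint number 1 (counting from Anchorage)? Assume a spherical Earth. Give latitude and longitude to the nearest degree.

≈ lat 76°, lon -126°

Convert each endpoint to a unit vector on the sphere (x = cos φ cos λ, y = cos φ sin λ, z = sin φ).
The central angle between the endpoints is δ = arccos(p₁·p₂) ≈ 1.181 rad (67.7°).
Interpolate at f = 1/4 with slerp weights a = sin((1−f)δ)/sin δ ≈ 0.837, b = sin(fδ)/sin δ ≈ 0.315.
p = a·p₁ + b·p₂ ≈ (-0.142, -0.194, 0.971); φ = arcsin(p_z) ≈ 76.10°, λ = atan2(p_y, p_x) ≈ -126.32°.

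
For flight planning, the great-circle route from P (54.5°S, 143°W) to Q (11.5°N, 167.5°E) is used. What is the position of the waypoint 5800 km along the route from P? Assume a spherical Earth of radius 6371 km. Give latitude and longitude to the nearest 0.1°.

Write both endpoints as unit vectors p₁, p₂ with components (cos φ cos λ, cos φ sin λ, sin φ).
The central angle between the endpoints is δ = arccos(p₁·p₂) ≈ 1.362 rad (78.0°). The total great-circle distance is δ·R ≈ 1.362 × 6371 ≈ 8677 km, so the target fraction is f = 5800/8677 ≈ 0.668.
Interpolate at f ≈ 0.668 with slerp weights a = sin((1−f)δ)/sin δ ≈ 0.446, b = sin(fδ)/sin δ ≈ 0.807.
p = a·p₁ + b·p₂ ≈ (-0.979, 0.015, -0.202); φ = arcsin(p_z) ≈ -11.67°, λ = atan2(p_y, p_x) ≈ 179.10°.

≈ (11.7°S, 179.1°E)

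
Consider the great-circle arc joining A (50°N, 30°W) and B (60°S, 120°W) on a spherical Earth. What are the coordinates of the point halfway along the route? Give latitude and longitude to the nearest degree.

Convert each endpoint to a unit vector on the sphere (x = cos φ cos λ, y = cos φ sin λ, z = sin φ).
The central angle between the endpoints is δ = arccos(p₁·p₂) ≈ 2.296 rad (131.6°).
Interpolate at f = 1/2 with slerp weights a = sin((1−f)δ)/sin δ ≈ 1.219, b = sin(fδ)/sin δ ≈ 1.219.
p = a·p₁ + b·p₂ ≈ (0.374, -0.919, -0.122); φ = arcsin(p_z) ≈ -7.00°, λ = atan2(p_y, p_x) ≈ -67.88°.

≈ (7°S, 68°W)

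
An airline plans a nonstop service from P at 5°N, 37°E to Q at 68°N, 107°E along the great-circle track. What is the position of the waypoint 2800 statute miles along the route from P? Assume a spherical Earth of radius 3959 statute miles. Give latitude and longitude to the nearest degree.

The haversine formula gives a central angle δ ≈ 1.361 rad (78.0°) between the endpoints. The total great-circle distance is δ·R ≈ 1.361 × 3959 ≈ 5387 mi, so the target fraction is f = 2800/5387 ≈ 0.520.
Interpolate at f ≈ 0.520 with slerp weights a = sin((1−f)δ)/sin δ ≈ 0.622, b = sin(fδ)/sin δ ≈ 0.664.
p = a·p₁ + b·p₂ ≈ (0.422, 0.611, 0.670); φ = arcsin(p_z) ≈ 42.08°, λ = atan2(p_y, p_x) ≈ 55.37°.

≈ 42°N, 55°E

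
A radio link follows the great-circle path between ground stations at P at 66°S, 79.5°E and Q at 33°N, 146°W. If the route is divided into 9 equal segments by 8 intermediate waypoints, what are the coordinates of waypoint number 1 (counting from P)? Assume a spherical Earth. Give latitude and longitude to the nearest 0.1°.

From cos δ = sin φ₁ sin φ₂ + cos φ₁ cos φ₂ cos Δλ, the central angle is δ ≈ 2.399 rad (137.4°).
Interpolate at f = 1/9 with slerp weights a = sin((1−f)δ)/sin δ ≈ 1.252, b = sin(fδ)/sin δ ≈ 0.389.
p = a·p₁ + b·p₂ ≈ (-0.178, 0.318, -0.931); φ = arcsin(p_z) ≈ -68.63°, λ = atan2(p_y, p_x) ≈ 119.25°.

≈ 68.6°S, 119.3°E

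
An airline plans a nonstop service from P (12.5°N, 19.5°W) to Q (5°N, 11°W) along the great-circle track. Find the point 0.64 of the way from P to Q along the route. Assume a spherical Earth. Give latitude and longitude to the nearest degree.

≈ (8°N, 14°W)

Convert each endpoint to a unit vector on the sphere (x = cos φ cos λ, y = cos φ sin λ, z = sin φ).
The central angle between the endpoints is δ = arccos(p₁·p₂) ≈ 0.196 rad (11.3°).
Interpolate at f = 0.64 with slerp weights a = sin((1−f)δ)/sin δ ≈ 0.362, b = sin(fδ)/sin δ ≈ 0.642.
p = a·p₁ + b·p₂ ≈ (0.961, -0.240, 0.134); φ = arcsin(p_z) ≈ 7.72°, λ = atan2(p_y, p_x) ≈ -14.02°.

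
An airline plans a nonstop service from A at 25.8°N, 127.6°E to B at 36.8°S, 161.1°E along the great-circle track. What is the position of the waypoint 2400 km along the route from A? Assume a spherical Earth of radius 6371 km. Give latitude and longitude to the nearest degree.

≈ 6°N, 138°E

Convert each endpoint to a unit vector on the sphere (x = cos φ cos λ, y = cos φ sin λ, z = sin φ).
The central angle between the endpoints is δ = arccos(p₁·p₂) ≈ 1.223 rad (70.1°). The total great-circle distance is δ·R ≈ 1.223 × 6371 ≈ 7794 km, so the target fraction is f = 2400/7794 ≈ 0.308.
Interpolate at f ≈ 0.308 with slerp weights a = sin((1−f)δ)/sin δ ≈ 0.797, b = sin(fδ)/sin δ ≈ 0.391.
p = a·p₁ + b·p₂ ≈ (-0.734, 0.670, 0.112); φ = arcsin(p_z) ≈ 6.45°, λ = atan2(p_y, p_x) ≈ 137.62°.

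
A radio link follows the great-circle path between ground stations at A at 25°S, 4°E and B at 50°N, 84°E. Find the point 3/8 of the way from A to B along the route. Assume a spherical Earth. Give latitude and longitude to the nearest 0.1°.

Write both endpoints as unit vectors p₁, p₂ with components (cos φ cos λ, cos φ sin λ, sin φ).
The central angle between the endpoints is δ = arccos(p₁·p₂) ≈ 1.795 rad (102.9°).
Interpolate at f = 3/8 with slerp weights a = sin((1−f)δ)/sin δ ≈ 0.924, b = sin(fδ)/sin δ ≈ 0.640.
p = a·p₁ + b·p₂ ≈ (0.879, 0.467, 0.099); φ = arcsin(p_z) ≈ 5.70°, λ = atan2(p_y, p_x) ≈ 28.01°.

≈ 5.7°N, 28.0°E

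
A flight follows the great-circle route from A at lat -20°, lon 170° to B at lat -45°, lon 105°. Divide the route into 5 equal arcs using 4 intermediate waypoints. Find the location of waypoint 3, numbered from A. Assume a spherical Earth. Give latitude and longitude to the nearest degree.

≈ lat -40°, lon 136°

Convert each endpoint to a unit vector on the sphere (x = cos φ cos λ, y = cos φ sin λ, z = sin φ).
The central angle between the endpoints is δ = arccos(p₁·p₂) ≈ 1.021 rad (58.5°).
Interpolate at f = 3/5 with slerp weights a = sin((1−f)δ)/sin δ ≈ 0.466, b = sin(fδ)/sin δ ≈ 0.674.
p = a·p₁ + b·p₂ ≈ (-0.554, 0.537, -0.636); φ = arcsin(p_z) ≈ -39.50°, λ = atan2(p_y, p_x) ≈ 135.94°.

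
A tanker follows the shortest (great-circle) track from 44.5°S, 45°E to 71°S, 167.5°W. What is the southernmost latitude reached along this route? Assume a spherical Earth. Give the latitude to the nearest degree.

≈ 82°S

The great circle lies in the plane with unit normal n̂ = (p₁ × p₂)/|p₁ × p₂|.
Here n̂_z ≈ +0.141; the vertex latitude is φ_max = arccos|n̂_z| ≈ 81.9°.
Check via Clairaut: cos φ_max = |cos φ₁| · sin C = cos(44.5°)·sin(168.6°) ≈ 0.141, again giving ≈ 81.9°.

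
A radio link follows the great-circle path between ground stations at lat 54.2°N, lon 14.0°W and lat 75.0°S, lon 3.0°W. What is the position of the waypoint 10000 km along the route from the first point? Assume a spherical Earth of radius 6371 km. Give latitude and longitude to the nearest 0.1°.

The haversine formula gives a central angle δ ≈ 2.259 rad (129.4°) between the endpoints. The total great-circle distance is δ·R ≈ 2.259 × 6371 ≈ 14389 km, so the target fraction is f = 10000/14389 ≈ 0.695.
Interpolate at f ≈ 0.695 with slerp weights a = sin((1−f)δ)/sin δ ≈ 0.823, b = sin(fδ)/sin δ ≈ 1.294.
p = a·p₁ + b·p₂ ≈ (0.801, -0.134, -0.583); φ = arcsin(p_z) ≈ -35.65°, λ = atan2(p_y, p_x) ≈ -9.49°.

≈ lat 35.6°S, lon 9.5°W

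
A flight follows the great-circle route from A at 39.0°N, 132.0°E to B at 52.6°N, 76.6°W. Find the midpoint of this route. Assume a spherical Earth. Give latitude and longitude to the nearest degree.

≈ 75°N, 178°W

Write both endpoints as unit vectors p₁, p₂ with components (cos φ cos λ, cos φ sin λ, sin φ).
The central angle between the endpoints is δ = arccos(p₁·p₂) ≈ 1.485 rad (85.1°).
Interpolate at f = 1/2 with slerp weights a = sin((1−f)δ)/sin δ ≈ 0.679, b = sin(fδ)/sin δ ≈ 0.679.
p = a·p₁ + b·p₂ ≈ (-0.257, -0.009, 0.966); φ = arcsin(p_z) ≈ 75.08°, λ = atan2(p_y, p_x) ≈ -177.99°.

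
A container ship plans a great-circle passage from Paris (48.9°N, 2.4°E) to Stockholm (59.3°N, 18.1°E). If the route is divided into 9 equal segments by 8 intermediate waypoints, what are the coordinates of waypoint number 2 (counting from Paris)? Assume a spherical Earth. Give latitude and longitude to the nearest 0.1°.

≈ 51.4°N, 5.2°E

Convert each endpoint to a unit vector on the sphere (x = cos φ cos λ, y = cos φ sin λ, z = sin φ).
The central angle between the endpoints is δ = arccos(p₁·p₂) ≈ 0.241 rad (13.8°).
Interpolate at f = 2/9 with slerp weights a = sin((1−f)δ)/sin δ ≈ 0.781, b = sin(fδ)/sin δ ≈ 0.224.
p = a·p₁ + b·p₂ ≈ (0.622, 0.057, 0.781); φ = arcsin(p_z) ≈ 51.37°, λ = atan2(p_y, p_x) ≈ 5.25°.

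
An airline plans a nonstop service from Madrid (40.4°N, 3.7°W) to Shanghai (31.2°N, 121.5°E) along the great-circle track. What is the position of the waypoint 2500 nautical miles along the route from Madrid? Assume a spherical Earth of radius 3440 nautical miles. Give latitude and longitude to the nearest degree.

≈ (58°N, 57°E)

Write both endpoints as unit vectors p₁, p₂ with components (cos φ cos λ, cos φ sin λ, sin φ).
The central angle between the endpoints is δ = arccos(p₁·p₂) ≈ 1.611 rad (92.3°). The total great-circle distance is δ·R ≈ 1.611 × 3440 ≈ 5540 nmi, so the target fraction is f = 2500/5540 ≈ 0.451.
Interpolate at f ≈ 0.451 with slerp weights a = sin((1−f)δ)/sin δ ≈ 0.774, b = sin(fδ)/sin δ ≈ 0.665.
p = a·p₁ + b·p₂ ≈ (0.291, 0.447, 0.846); φ = arcsin(p_z) ≈ 57.78°, λ = atan2(p_y, p_x) ≈ 56.95°.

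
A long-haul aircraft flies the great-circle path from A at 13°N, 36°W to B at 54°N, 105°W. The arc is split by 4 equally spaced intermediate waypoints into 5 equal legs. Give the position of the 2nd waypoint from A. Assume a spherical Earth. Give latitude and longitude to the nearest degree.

Write both endpoints as unit vectors p₁, p₂ with components (cos φ cos λ, cos φ sin λ, sin φ).
The central angle between the endpoints is δ = arccos(p₁·p₂) ≈ 1.173 rad (67.2°).
Interpolate at f = 2/5 with slerp weights a = sin((1−f)δ)/sin δ ≈ 0.702, b = sin(fδ)/sin δ ≈ 0.491.
p = a·p₁ + b·p₂ ≈ (0.479, -0.681, 0.555); φ = arcsin(p_z) ≈ 33.69°, λ = atan2(p_y, p_x) ≈ -54.87°.

≈ 34°N, 55°W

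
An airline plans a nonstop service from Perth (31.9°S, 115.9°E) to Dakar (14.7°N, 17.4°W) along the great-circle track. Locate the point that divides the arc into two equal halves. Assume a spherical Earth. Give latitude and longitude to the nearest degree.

The haversine formula gives a central angle δ ≈ 2.342 rad (134.2°) between the endpoints.
Interpolate at f = 1/2 with slerp weights a = sin((1−f)δ)/sin δ ≈ 1.285, b = sin(fδ)/sin δ ≈ 1.285.
p = a·p₁ + b·p₂ ≈ (0.710, 0.610, -0.353); φ = arcsin(p_z) ≈ -20.67°, λ = atan2(p_y, p_x) ≈ 40.67°.

≈ 21°S, 41°E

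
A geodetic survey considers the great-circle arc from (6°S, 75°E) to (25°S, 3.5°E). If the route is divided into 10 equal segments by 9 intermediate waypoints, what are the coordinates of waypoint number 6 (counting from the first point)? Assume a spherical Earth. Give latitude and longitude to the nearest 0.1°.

≈ (20.8°S, 33.9°E)

Write both endpoints as unit vectors p₁, p₂ with components (cos φ cos λ, cos φ sin λ, sin φ).
The central angle between the endpoints is δ = arccos(p₁·p₂) ≈ 1.234 rad (70.7°).
Interpolate at f = 6/10 with slerp weights a = sin((1−f)δ)/sin δ ≈ 0.502, b = sin(fδ)/sin δ ≈ 0.715.
p = a·p₁ + b·p₂ ≈ (0.776, 0.522, -0.355); φ = arcsin(p_z) ≈ -20.77°, λ = atan2(p_y, p_x) ≈ 33.93°.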